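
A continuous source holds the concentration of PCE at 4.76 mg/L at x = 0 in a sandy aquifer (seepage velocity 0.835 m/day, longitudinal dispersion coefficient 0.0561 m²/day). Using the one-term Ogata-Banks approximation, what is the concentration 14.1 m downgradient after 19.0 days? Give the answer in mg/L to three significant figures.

For a continuous step input, C/C₀ ≈ ½·erfc((x−vt)/(2√(Dt))).
vt = 0.835 × 19.0 = 15.865 m and 2√(Dt) = 2√(0.0561 × 19.0) = 2.065 m.
Argument (x−vt)/(2√(Dt)) = (14.1 − 15.865)/2.065 = -0.8547; ½·erfc(-0.8547) = 0.8866.
C = 4.76 × 0.8866 = 4.22 mg/L.

4.22 mg/L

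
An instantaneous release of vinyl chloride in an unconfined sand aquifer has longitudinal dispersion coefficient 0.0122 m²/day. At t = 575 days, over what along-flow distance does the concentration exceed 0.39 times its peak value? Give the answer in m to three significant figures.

10.3 m

The plume is Gaussian with σ = √(2Dt) = √(2 × 0.0122 × 575) = 3.746 m.
C/C_peak = exp(−Δx²/(2σ²)) = 0.39 ⇒ Δx = σ·√(−2 ln 0.39) = 3.746 × 1.372 = 5.140 m.
Width = 2Δx = 10.3 m.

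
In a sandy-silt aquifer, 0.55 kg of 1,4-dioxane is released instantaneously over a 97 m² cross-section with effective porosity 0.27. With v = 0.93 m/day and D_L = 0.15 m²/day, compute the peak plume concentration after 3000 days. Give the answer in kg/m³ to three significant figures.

The peak of an instantaneous 1D plume sits at x = vt; there the Gaussian factor is 1 and C_max = M/(n_e·A·√(4πDt)), where n_e·A is the pore area the mass is dissolved in.
√(4πDt) = √(4π × 0.15 × 3000) = 75.20 m, so C_max = 0.55/(0.27 × 97 × 75.20) = 0.000279 kg/m³.

0.000279 kg/m³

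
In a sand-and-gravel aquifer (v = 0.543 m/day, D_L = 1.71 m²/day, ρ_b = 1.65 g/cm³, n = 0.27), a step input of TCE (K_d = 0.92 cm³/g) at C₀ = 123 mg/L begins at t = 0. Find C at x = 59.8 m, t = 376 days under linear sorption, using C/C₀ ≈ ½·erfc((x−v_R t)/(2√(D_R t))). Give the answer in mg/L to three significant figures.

2.31 mg/L

Retardation factor R = 1 + ρ_b·K_d/n = 1 + 1.65 × 0.92/0.27 = 6.622.
Sorption retards both mechanisms: v_R = v/R = 0.08200 m/day, D_R = D/R = 0.2582 m²/day.
v_R·t = 0.08200 × 376 = 30.832 m; 2√(D_R t) = 19.71 m; argument = (59.8 − 30.832)/19.71 = 1.470.
C = C₀ × ½·erfc(1.470) = 123 × 0.01881 = 2.31 mg/L.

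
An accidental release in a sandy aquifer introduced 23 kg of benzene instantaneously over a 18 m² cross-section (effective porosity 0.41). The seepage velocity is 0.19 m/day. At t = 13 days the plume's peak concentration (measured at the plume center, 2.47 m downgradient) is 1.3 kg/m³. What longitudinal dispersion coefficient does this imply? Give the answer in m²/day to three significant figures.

At the plume center C_max = M/(n_e·A·√(4πDt)), so D = M²/(4πt·(n_e·A·C_max)²).
n_e·A·C_max = 0.41 × 18 × 1.3 = 9.594 kg/m.
D = 23²/(4π × 13 × 9.594²) = 0.0352 m²/day.

0.0352 m²/day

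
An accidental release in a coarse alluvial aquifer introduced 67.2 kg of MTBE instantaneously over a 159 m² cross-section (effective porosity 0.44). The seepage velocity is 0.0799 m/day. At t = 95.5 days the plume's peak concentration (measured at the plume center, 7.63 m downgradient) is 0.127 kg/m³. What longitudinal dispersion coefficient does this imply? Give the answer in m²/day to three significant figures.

0.0477 m²/day

At the plume center C_max = M/(n_e·A·√(4πDt)), so D = M²/(4πt·(n_e·A·C_max)²).
n_e·A·C_max = 0.44 × 159 × 0.127 = 8.885 kg/m.
D = 67.2²/(4π × 95.5 × 8.885²) = 0.0477 m²/day.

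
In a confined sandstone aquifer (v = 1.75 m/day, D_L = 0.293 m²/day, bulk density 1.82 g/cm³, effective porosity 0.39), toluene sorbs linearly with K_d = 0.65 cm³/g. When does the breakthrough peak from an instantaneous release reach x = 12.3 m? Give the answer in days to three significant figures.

28.0 days

Retardation factor R = 1 + ρ_b·K_d/n = 1 + 1.82 × 0.65/0.39 = 4.033.
Sorption retards both mechanisms: v_R = v/R = 0.4339 m/day, D_R = D/R = 0.07265 m²/day.
Peak time from v_R²t² + 2D_R t − x² = 0: t = (√(D_R² + v_R²x²) − D_R)/v_R².
√(D_R² + v_R²x²) = √(0.07265² + 0.4339² × 12.3²) = 5.337; v_R² = 0.1883.
t = (5.337 − 0.07265)/0.1883 = 28.0 days.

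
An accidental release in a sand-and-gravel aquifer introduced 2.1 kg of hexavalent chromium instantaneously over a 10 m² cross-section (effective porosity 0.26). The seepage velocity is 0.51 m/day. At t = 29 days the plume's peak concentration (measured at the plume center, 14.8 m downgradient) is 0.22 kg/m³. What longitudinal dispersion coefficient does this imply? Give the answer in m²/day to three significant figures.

At the plume center C_max = M/(n_e·A·√(4πDt)), so D = M²/(4πt·(n_e·A·C_max)²).
n_e·A·C_max = 0.26 × 10 × 0.22 = 0.5720 kg/m.
D = 2.1²/(4π × 29 × 0.5720²) = 0.0370 m²/day.

0.0370 m²/day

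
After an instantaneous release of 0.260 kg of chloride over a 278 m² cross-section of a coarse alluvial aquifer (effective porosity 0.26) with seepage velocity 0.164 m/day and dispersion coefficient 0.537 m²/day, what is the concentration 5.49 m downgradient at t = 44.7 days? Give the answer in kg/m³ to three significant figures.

For an instantaneous plane source, C(x,t) = M/(n_e·A·√(4πDt)) · exp(−(x−vt)²/(4Dt)), with n_e·A the pore (flow) area.
Plume center vt = 0.164 × 44.7 = 7.3308 m, so the well at 5.49 m is 1.8408 m upgradient of the peak.
√(4πDt) = 17.37 m, giving peak height M/(n_e·A·√(4πDt)) = 0.260/(0.26 × 278 × 17.37) = 0.0002071 kg/m³.
(x−vt)²/(4Dt) = (-1.8408)²/(4 × 0.537 × 44.7) = 0.03529; exp(−0.03529) = 0.9653.
C = 0.0002071 × 0.9653 = 0.000200 kg/m³.

0.000200 kg/m³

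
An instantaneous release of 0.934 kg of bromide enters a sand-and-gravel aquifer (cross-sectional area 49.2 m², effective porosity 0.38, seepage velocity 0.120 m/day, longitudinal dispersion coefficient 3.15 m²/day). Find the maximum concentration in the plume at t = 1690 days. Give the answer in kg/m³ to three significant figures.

The peak of an instantaneous 1D plume sits at x = vt; there the Gaussian factor is 1 and C_max = M/(n_e·A·√(4πDt)), where n_e·A is the pore area the mass is dissolved in.
√(4πDt) = √(4π × 3.15 × 1690) = 258.6 m, so C_max = 0.934/(0.38 × 49.2 × 258.6) = 0.000193 kg/m³.

0.000193 kg/m³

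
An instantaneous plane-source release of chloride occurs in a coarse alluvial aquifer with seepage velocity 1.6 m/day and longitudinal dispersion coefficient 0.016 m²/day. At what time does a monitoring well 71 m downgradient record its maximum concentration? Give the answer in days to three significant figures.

For the 1D instantaneous-source solution, setting ∂C/∂t = 0 at fixed x gives v²t² + 2Dt − x² = 0, so t = (√(D² + v²x²) − D)/v².
√(D² + v²x²) = √(0.016² + 1.6² × 71²) = 113.6; v² = 2.56.
t = (113.6 − 0.016)/2.56 = 44.4 days (vs. the pure-advection estimate x/v = 44.4 d).

44.4 days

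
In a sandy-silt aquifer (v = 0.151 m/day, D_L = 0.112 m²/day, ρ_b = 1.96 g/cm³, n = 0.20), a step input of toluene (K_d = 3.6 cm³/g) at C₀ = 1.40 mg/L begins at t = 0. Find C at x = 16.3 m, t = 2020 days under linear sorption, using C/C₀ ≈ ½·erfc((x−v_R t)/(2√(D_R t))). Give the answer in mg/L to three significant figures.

0.0178 mg/L

Retardation factor R = 1 + ρ_b·K_d/n = 1 + 1.96 × 3.6/0.20 = 36.28.
Sorption retards both mechanisms: v_R = v/R = 0.004162 m/day, D_R = D/R = 0.003087 m²/day.
v_R·t = 0.004162 × 2020 = 8.40724 m; 2√(D_R t) = 4.994 m; argument = (16.3 − 8.40724)/4.994 = 1.580.
C = C₀ × ½·erfc(1.580) = 1.40 × 0.01273 = 0.0178 mg/L.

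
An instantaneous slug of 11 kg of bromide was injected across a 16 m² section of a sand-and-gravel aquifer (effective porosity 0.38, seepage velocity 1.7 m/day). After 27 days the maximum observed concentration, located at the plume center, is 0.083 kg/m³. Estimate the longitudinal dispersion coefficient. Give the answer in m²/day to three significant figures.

At the plume center C_max = M/(n_e·A·√(4πDt)), so D = M²/(4πt·(n_e·A·C_max)²).
n_e·A·C_max = 0.38 × 16 × 0.083 = 0.5046 kg/m.
D = 11²/(4π × 27 × 0.5046²) = 1.40 m²/day.

1.40 m²/day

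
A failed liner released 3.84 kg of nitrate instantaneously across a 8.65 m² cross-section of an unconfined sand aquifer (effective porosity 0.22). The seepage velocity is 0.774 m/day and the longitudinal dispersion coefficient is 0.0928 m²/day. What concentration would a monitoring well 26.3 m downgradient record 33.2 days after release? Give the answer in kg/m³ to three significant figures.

0.315 kg/m³

For an instantaneous plane source, C(x,t) = M/(n_e·A·√(4πDt)) · exp(−(x−vt)²/(4Dt)), with n_e·A the pore (flow) area.
Plume center vt = 0.774 × 33.2 = 25.6968 m, so the well at 26.3 m is 0.6032 m downgradient of the peak.
√(4πDt) = 6.222 m, giving peak height M/(n_e·A·√(4πDt)) = 3.84/(0.22 × 8.65 × 6.222) = 0.3243 kg/m³.
(x−vt)²/(4Dt) = (0.6032)²/(4 × 0.0928 × 33.2) = 0.02952; exp(−0.02952) = 0.9709.
C = 0.3243 × 0.9709 = 0.315 kg/m³.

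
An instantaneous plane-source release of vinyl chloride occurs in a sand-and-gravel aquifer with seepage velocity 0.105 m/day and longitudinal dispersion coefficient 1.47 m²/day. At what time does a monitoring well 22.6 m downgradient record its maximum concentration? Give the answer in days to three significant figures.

120 days

For the 1D instantaneous-source solution, setting ∂C/∂t = 0 at fixed x gives v²t² + 2Dt − x² = 0, so t = (√(D² + v²x²) − D)/v².
√(D² + v²x²) = √(1.47² + 0.105² × 22.6²) = 2.791; v² = 0.011025.
t = (2.791 − 1.47)/0.011025 = 120 days (vs. the pure-advection estimate x/v = 215 d).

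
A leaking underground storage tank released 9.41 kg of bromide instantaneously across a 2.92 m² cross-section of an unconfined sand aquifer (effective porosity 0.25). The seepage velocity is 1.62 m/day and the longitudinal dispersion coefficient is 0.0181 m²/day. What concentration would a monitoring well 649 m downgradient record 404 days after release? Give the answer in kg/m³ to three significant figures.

0.482 kg/m³

For an instantaneous plane source, C(x,t) = M/(n_e·A·√(4πDt)) · exp(−(x−vt)²/(4Dt)), with n_e·A the pore (flow) area.
Plume center vt = 1.62 × 404 = 654.48 m, so the well at 649 m is 5.48 m upgradient of the peak.
√(4πDt) = 9.586 m, giving peak height M/(n_e·A·√(4πDt)) = 9.41/(0.25 × 2.92 × 9.586) = 1.345 kg/m³.
(x−vt)²/(4Dt) = (-5.48)²/(4 × 0.0181 × 404) = 1.027; exp(−1.027) = 0.3581.
C = 1.345 × 0.3581 = 0.482 kg/m³.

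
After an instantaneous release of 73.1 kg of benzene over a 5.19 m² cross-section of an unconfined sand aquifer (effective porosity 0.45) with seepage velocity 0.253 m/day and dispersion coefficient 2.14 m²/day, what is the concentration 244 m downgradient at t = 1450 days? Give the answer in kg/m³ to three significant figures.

For an instantaneous plane source, C(x,t) = M/(n_e·A·√(4πDt)) · exp(−(x−vt)²/(4Dt)), with n_e·A the pore (flow) area.
Plume center vt = 0.253 × 1450 = 366.85 m, so the well at 244 m is 122.85 m upgradient of the peak.
√(4πDt) = 197.5 m, giving peak height M/(n_e·A·√(4πDt)) = 73.1/(0.45 × 5.19 × 197.5) = 0.1585 kg/m³.
(x−vt)²/(4Dt) = (-122.85)²/(4 × 2.14 × 1450) = 1.216; exp(−1.216) = 0.2964.
C = 0.1585 × 0.2964 = 0.0470 kg/m³.

0.0470 kg/m³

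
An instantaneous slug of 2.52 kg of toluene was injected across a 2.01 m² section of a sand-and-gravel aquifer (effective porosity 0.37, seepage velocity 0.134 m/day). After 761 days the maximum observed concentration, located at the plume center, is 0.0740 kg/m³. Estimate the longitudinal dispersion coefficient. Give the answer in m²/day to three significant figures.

At the plume center C_max = M/(n_e·A·√(4πDt)), so D = M²/(4πt·(n_e·A·C_max)²).
n_e·A·C_max = 0.37 × 2.01 × 0.0740 = 0.05503 kg/m.
D = 2.52²/(4π × 761 × 0.05503²) = 0.219 m²/day.

0.219 m²/day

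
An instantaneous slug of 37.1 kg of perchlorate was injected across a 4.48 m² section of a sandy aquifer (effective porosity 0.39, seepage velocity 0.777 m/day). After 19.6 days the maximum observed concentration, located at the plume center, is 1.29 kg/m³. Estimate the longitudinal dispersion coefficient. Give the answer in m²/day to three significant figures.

1.10 m²/day

At the plume center C_max = M/(n_e·A·√(4πDt)), so D = M²/(4πt·(n_e·A·C_max)²).
n_e·A·C_max = 0.39 × 4.48 × 1.29 = 2.254 kg/m.
D = 37.1²/(4π × 19.6 × 2.254²) = 1.10 m²/day.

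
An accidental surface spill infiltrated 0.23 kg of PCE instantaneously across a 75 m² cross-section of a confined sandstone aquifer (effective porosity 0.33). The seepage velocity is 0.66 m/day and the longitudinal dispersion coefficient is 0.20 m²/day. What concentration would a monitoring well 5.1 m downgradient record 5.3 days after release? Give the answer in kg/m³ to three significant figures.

For an instantaneous plane source, C(x,t) = M/(n_e·A·√(4πDt)) · exp(−(x−vt)²/(4Dt)), with n_e·A the pore (flow) area.
Plume center vt = 0.66 × 5.3 = 3.498 m, so the well at 5.1 m is 1.602 m downgradient of the peak.
√(4πDt) = 3.650 m, giving peak height M/(n_e·A·√(4πDt)) = 0.23/(0.33 × 75 × 3.650) = 0.002546 kg/m³.
(x−vt)²/(4Dt) = (1.602)²/(4 × 0.20 × 5.3) = 0.6053; exp(−0.6053) = 0.5459.
C = 0.002546 × 0.5459 = 0.00139 kg/m³.

0.00139 kg/m³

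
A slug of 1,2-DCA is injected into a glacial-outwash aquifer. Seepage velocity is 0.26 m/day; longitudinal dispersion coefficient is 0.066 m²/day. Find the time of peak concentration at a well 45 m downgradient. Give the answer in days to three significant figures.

For the 1D instantaneous-source solution, setting ∂C/∂t = 0 at fixed x gives v²t² + 2Dt − x² = 0, so t = (√(D² + v²x²) − D)/v².
√(D² + v²x²) = √(0.066² + 0.26² × 45²) = 11.70; v² = 0.0676.
t = (11.70 − 0.066)/0.0676 = 172 days (vs. the pure-advection estimate x/v = 173 d).

172 days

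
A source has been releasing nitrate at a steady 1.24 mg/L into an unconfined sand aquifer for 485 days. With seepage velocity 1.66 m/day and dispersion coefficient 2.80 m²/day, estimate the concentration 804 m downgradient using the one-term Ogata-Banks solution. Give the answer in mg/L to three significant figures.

0.630 mg/L

For a continuous step input, C/C₀ ≈ ½·erfc((x−vt)/(2√(Dt))).
vt = 1.66 × 485 = 805.1 m and 2√(Dt) = 2√(2.80 × 485) = 73.70 m.
Argument (x−vt)/(2√(Dt)) = (804 − 805.1)/73.70 = -0.01493; ½·erfc(-0.01493) = 0.5084.
C = 1.24 × 0.5084 = 0.630 mg/L.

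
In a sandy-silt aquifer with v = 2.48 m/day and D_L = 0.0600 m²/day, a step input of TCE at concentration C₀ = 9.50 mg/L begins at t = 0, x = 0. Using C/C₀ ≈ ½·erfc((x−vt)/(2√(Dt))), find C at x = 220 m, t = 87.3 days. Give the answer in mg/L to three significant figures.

For a continuous step input, C/C₀ ≈ ½·erfc((x−vt)/(2√(Dt))).
vt = 2.48 × 87.3 = 216.504 m and 2√(Dt) = 2√(0.0600 × 87.3) = 4.577 m.
Argument (x−vt)/(2√(Dt)) = (220 − 216.504)/4.577 = 0.7638; ½·erfc(0.7638) = 0.1400.
C = 9.50 × 0.1400 = 1.33 mg/L.

1.33 mg/L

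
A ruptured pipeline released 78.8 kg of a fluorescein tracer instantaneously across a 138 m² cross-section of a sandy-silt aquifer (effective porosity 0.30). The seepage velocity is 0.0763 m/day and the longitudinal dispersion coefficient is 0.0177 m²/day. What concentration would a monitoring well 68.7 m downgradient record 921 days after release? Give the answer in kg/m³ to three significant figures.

0.128 kg/m³

For an instantaneous plane source, C(x,t) = M/(n_e·A·√(4πDt)) · exp(−(x−vt)²/(4Dt)), with n_e·A the pore (flow) area.
Plume center vt = 0.0763 × 921 = 70.2723 m, so the well at 68.7 m is 1.5723 m upgradient of the peak.
√(4πDt) = 14.31 m, giving peak height M/(n_e·A·√(4πDt)) = 78.8/(0.30 × 138 × 14.31) = 0.1330 kg/m³.
(x−vt)²/(4Dt) = (-1.5723)²/(4 × 0.0177 × 921) = 0.03791; exp(−0.03791) = 0.9628.
C = 0.1330 × 0.9628 = 0.128 kg/m³.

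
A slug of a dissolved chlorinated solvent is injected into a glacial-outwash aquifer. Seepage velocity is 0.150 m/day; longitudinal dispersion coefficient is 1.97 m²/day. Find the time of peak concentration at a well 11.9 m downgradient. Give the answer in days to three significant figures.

30.6 days

For the 1D instantaneous-source solution, setting ∂C/∂t = 0 at fixed x gives v²t² + 2Dt − x² = 0, so t = (√(D² + v²x²) − D)/v².
√(D² + v²x²) = √(1.97² + 0.150² × 11.9²) = 2.658; v² = 0.0225.
t = (2.658 − 1.97)/0.0225 = 30.6 days (vs. the pure-advection estimate x/v = 79.3 d).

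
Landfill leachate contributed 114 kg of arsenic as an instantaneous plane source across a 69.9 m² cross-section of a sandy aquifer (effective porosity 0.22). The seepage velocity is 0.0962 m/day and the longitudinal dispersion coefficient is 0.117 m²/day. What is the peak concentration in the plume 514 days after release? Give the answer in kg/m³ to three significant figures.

0.270 kg/m³

The peak of an instantaneous 1D plume sits at x = vt; there the Gaussian factor is 1 and C_max = M/(n_e·A·√(4πDt)), where n_e·A is the pore area the mass is dissolved in.
√(4πDt) = √(4π × 0.117 × 514) = 27.49 m, so C_max = 114/(0.22 × 69.9 × 27.49) = 0.270 kg/m³.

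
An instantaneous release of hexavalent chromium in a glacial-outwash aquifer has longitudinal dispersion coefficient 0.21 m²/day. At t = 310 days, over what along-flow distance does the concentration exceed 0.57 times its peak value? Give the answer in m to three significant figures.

The plume is Gaussian with σ = √(2Dt) = √(2 × 0.21 × 310) = 11.41 m.
C/C_peak = exp(−Δx²/(2σ²)) = 0.57 ⇒ Δx = σ·√(−2 ln 0.57) = 11.41 × 1.060 = 12.09 m.
Width = 2Δx = 24.2 m.

24.2 m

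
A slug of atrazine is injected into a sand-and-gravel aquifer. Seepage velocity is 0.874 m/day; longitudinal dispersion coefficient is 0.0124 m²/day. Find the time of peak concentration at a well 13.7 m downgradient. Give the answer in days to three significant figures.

For the 1D instantaneous-source solution, setting ∂C/∂t = 0 at fixed x gives v²t² + 2Dt − x² = 0, so t = (√(D² + v²x²) − D)/v².
√(D² + v²x²) = √(0.0124² + 0.874² × 13.7²) = 11.97; v² = 0.763876.
t = (11.97 − 0.0124)/0.763876 = 15.7 days (vs. the pure-advection estimate x/v = 15.7 d).

15.7 days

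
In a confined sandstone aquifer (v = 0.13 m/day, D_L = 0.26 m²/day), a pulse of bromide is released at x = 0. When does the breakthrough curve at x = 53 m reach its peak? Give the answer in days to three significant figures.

393 days

For the 1D instantaneous-source solution, setting ∂C/∂t = 0 at fixed x gives v²t² + 2Dt − x² = 0, so t = (√(D² + v²x²) − D)/v².
√(D² + v²x²) = √(0.26² + 0.13² × 53²) = 6.895; v² = 0.0169.
t = (6.895 − 0.26)/0.0169 = 393 days (vs. the pure-advection estimate x/v = 408 d).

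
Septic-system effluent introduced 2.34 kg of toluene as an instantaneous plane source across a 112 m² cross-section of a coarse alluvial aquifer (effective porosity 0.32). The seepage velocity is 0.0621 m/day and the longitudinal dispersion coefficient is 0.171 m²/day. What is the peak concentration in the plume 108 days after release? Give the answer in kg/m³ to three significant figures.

0.00429 kg/m³

The peak of an instantaneous 1D plume sits at x = vt; there the Gaussian factor is 1 and C_max = M/(n_e·A·√(4πDt)), where n_e·A is the pore area the mass is dissolved in.
√(4πDt) = √(4π × 0.171 × 108) = 15.23 m, so C_max = 2.34/(0.32 × 112 × 15.23) = 0.00429 kg/m³.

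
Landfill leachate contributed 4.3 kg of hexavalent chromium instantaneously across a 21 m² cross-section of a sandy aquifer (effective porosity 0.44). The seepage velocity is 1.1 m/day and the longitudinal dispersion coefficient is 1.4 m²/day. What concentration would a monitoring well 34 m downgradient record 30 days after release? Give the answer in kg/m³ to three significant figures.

0.0201 kg/m³

For an instantaneous plane source, C(x,t) = M/(n_e·A·√(4πDt)) · exp(−(x−vt)²/(4Dt)), with n_e·A the pore (flow) area.
Plume center vt = 1.1 × 30 = 33 m, so the well at 34 m is 1 m downgradient of the peak.
√(4πDt) = 22.97 m, giving peak height M/(n_e·A·√(4πDt)) = 4.3/(0.44 × 21 × 22.97) = 0.02026 kg/m³.
(x−vt)²/(4Dt) = (1)²/(4 × 1.4 × 30) = 0.005952; exp(−0.005952) = 0.9941.
C = 0.02026 × 0.9941 = 0.0201 kg/m³.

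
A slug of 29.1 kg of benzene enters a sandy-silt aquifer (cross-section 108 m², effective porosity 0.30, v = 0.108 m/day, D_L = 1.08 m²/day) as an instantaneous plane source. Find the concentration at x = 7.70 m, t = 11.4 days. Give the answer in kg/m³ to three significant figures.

0.0309 kg/m³

For an instantaneous plane source, C(x,t) = M/(n_e·A·√(4πDt)) · exp(−(x−vt)²/(4Dt)), with n_e·A the pore (flow) area.
Plume center vt = 0.108 × 11.4 = 1.2312 m, so the well at 7.70 m is 6.4688 m downgradient of the peak.
√(4πDt) = 12.44 m, giving peak height M/(n_e·A·√(4πDt)) = 29.1/(0.30 × 108 × 12.44) = 0.07220 kg/m³.
(x−vt)²/(4Dt) = (6.4688)²/(4 × 1.08 × 11.4) = 0.8497; exp(−0.8497) = 0.4275.
C = 0.07220 × 0.4275 = 0.0309 kg/m³.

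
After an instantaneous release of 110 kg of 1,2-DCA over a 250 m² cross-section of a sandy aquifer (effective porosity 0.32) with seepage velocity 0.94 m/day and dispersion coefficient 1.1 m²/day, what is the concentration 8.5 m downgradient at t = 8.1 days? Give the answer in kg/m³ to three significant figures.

For an instantaneous plane source, C(x,t) = M/(n_e·A·√(4πDt)) · exp(−(x−vt)²/(4Dt)), with n_e·A the pore (flow) area.
Plume center vt = 0.94 × 8.1 = 7.614 m, so the well at 8.5 m is 0.886 m downgradient of the peak.
√(4πDt) = 10.58 m, giving peak height M/(n_e·A·√(4πDt)) = 110/(0.32 × 250 × 10.58) = 0.1300 kg/m³.
(x−vt)²/(4Dt) = (0.886)²/(4 × 1.1 × 8.1) = 0.02203; exp(−0.02203) = 0.9782.
C = 0.1300 × 0.9782 = 0.127 kg/m³.

0.127 kg/m³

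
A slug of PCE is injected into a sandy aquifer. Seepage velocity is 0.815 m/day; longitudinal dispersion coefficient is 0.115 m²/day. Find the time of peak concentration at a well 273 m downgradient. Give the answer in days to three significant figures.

For the 1D instantaneous-source solution, setting ∂C/∂t = 0 at fixed x gives v²t² + 2Dt − x² = 0, so t = (√(D² + v²x²) − D)/v².
√(D² + v²x²) = √(0.115² + 0.815² × 273²) = 222.5; v² = 0.664225.
t = (222.5 − 0.115)/0.664225 = 335 days (vs. the pure-advection estimate x/v = 335 d).

335 days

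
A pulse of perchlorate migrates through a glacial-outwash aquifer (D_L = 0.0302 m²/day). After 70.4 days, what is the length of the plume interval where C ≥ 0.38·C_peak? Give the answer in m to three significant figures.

5.74 m

The plume is Gaussian with σ = √(2Dt) = √(2 × 0.0302 × 70.4) = 2.062 m.
C/C_peak = exp(−Δx²/(2σ²)) = 0.38 ⇒ Δx = σ·√(−2 ln 0.38) = 2.062 × 1.391 = 2.868 m.
Width = 2Δx = 5.74 m.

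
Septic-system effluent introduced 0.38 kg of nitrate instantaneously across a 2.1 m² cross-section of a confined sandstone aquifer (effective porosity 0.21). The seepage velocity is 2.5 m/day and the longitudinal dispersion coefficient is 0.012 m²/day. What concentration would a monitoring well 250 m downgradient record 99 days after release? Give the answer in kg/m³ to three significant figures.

0.0599 kg/m³

For an instantaneous plane source, C(x,t) = M/(n_e·A·√(4πDt)) · exp(−(x−vt)²/(4Dt)), with n_e·A the pore (flow) area.
Plume center vt = 2.5 × 99 = 247.5 m, so the well at 250 m is 2.5 m downgradient of the peak.
√(4πDt) = 3.864 m, giving peak height M/(n_e·A·√(4πDt)) = 0.38/(0.21 × 2.1 × 3.864) = 0.2230 kg/m³.
(x−vt)²/(4Dt) = (2.5)²/(4 × 0.012 × 99) = 1.315; exp(−1.315) = 0.2685.
C = 0.2230 × 0.2685 = 0.0599 kg/m³.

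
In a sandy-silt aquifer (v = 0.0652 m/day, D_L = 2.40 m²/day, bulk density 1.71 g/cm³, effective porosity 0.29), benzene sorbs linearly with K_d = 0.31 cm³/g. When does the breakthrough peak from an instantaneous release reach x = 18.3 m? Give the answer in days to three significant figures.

186 days

Retardation factor R = 1 + ρ_b·K_d/n = 1 + 1.71 × 0.31/0.29 = 2.828.
Sorption retards both mechanisms: v_R = v/R = 0.02306 m/day, D_R = D/R = 0.8487 m²/day.
Peak time from v_R²t² + 2D_R t − x² = 0: t = (√(D_R² + v_R²x²) − D_R)/v_R².
√(D_R² + v_R²x²) = √(0.8487² + 0.02306² × 18.3²) = 0.9478; v_R² = 0.0005318.
t = (0.9478 − 0.8487)/0.0005318 = 186 days.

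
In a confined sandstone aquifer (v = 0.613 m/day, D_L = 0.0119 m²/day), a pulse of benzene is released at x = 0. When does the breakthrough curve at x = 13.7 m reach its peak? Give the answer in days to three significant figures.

22.3 days

For the 1D instantaneous-source solution, setting ∂C/∂t = 0 at fixed x gives v²t² + 2Dt − x² = 0, so t = (√(D² + v²x²) − D)/v².
√(D² + v²x²) = √(0.0119² + 0.613² × 13.7²) = 8.398; v² = 0.375769.
t = (8.398 − 0.0119)/0.375769 = 22.3 days (vs. the pure-advection estimate x/v = 22.3 d).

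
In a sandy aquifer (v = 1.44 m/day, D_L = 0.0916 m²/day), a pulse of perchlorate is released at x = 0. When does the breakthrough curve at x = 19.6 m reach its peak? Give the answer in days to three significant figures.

13.6 days

For the 1D instantaneous-source solution, setting ∂C/∂t = 0 at fixed x gives v²t² + 2Dt − x² = 0, so t = (√(D² + v²x²) − D)/v².
√(D² + v²x²) = √(0.0916² + 1.44² × 19.6²) = 28.22; v² = 2.0736.
t = (28.22 − 0.0916)/2.0736 = 13.6 days (vs. the pure-advection estimate x/v = 13.6 d).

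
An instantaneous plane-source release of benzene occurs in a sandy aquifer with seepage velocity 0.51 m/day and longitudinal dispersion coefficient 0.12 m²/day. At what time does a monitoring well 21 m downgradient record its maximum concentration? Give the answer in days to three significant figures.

40.7 days

For the 1D instantaneous-source solution, setting ∂C/∂t = 0 at fixed x gives v²t² + 2Dt − x² = 0, so t = (√(D² + v²x²) − D)/v².
√(D² + v²x²) = √(0.12² + 0.51² × 21²) = 10.71; v² = 0.2601.
t = (10.71 − 0.12)/0.2601 = 40.7 days (vs. the pure-advection estimate x/v = 41.2 d).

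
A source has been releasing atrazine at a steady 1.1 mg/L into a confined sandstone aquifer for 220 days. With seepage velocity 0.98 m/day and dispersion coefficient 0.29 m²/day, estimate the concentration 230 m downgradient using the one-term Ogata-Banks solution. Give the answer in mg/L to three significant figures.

For a continuous step input, C/C₀ ≈ ½·erfc((x−vt)/(2√(Dt))).
vt = 0.98 × 220 = 215.6 m and 2√(Dt) = 2√(0.29 × 220) = 15.97 m.
Argument (x−vt)/(2√(Dt)) = (230 − 215.6)/15.97 = 0.9017; ½·erfc(0.9017) = 0.1011.
C = 1.1 × 0.1011 = 0.111 mg/L.

0.111 mg/L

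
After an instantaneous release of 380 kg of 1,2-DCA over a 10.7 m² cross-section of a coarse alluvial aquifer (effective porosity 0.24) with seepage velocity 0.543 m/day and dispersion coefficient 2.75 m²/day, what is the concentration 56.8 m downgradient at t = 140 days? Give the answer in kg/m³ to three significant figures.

For an instantaneous plane source, C(x,t) = M/(n_e·A·√(4πDt)) · exp(−(x−vt)²/(4Dt)), with n_e·A the pore (flow) area.
Plume center vt = 0.543 × 140 = 76.02 m, so the well at 56.8 m is 19.22 m upgradient of the peak.
√(4πDt) = 69.56 m, giving peak height M/(n_e·A·√(4πDt)) = 380/(0.24 × 10.7 × 69.56) = 2.127 kg/m³.
(x−vt)²/(4Dt) = (-19.22)²/(4 × 2.75 × 140) = 0.2399; exp(−0.2399) = 0.7867.
C = 2.127 × 0.7867 = 1.67 kg/m³.

1.67 kg/m³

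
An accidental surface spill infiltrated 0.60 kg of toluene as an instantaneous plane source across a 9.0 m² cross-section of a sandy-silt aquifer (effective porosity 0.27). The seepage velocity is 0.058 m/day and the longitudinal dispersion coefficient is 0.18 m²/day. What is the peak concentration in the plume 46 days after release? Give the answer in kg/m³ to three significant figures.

0.0242 kg/m³

The peak of an instantaneous 1D plume sits at x = vt; there the Gaussian factor is 1 and C_max = M/(n_e·A·√(4πDt)), where n_e·A is the pore area the mass is dissolved in.
√(4πDt) = √(4π × 0.18 × 46) = 10.20 m, so C_max = 0.60/(0.27 × 9.0 × 10.20) = 0.0242 kg/m³.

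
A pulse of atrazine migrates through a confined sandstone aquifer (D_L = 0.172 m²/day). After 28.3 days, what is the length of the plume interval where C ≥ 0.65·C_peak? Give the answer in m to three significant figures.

The plume is Gaussian with σ = √(2Dt) = √(2 × 0.172 × 28.3) = 3.120 m.
C/C_peak = exp(−Δx²/(2σ²)) = 0.65 ⇒ Δx = σ·√(−2 ln 0.65) = 3.120 × 0.9282 = 2.896 m.
Width = 2Δx = 5.79 m.

5.79 m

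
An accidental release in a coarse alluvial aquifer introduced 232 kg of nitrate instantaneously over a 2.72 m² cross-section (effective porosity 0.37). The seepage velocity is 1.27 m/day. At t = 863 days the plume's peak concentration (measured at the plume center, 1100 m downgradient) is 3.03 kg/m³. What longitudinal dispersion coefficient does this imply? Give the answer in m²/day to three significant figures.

At the plume center C_max = M/(n_e·A·√(4πDt)), so D = M²/(4πt·(n_e·A·C_max)²).
n_e·A·C_max = 0.37 × 2.72 × 3.03 = 3.049 kg/m.
D = 232²/(4π × 863 × 3.049²) = 0.534 m²/day.

0.534 m²/day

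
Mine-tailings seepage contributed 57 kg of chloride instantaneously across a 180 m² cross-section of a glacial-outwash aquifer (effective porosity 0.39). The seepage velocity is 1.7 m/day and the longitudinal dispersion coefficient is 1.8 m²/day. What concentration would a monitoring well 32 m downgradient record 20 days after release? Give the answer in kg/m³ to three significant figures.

For an instantaneous plane source, C(x,t) = M/(n_e·A·√(4πDt)) · exp(−(x−vt)²/(4Dt)), with n_e·A the pore (flow) area.
Plume center vt = 1.7 × 20 = 34 m, so the well at 32 m is 2 m upgradient of the peak.
√(4πDt) = 21.27 m, giving peak height M/(n_e·A·√(4πDt)) = 57/(0.39 × 180 × 21.27) = 0.03817 kg/m³.
(x−vt)²/(4Dt) = (-2)²/(4 × 1.8 × 20) = 0.02778; exp(−0.02778) = 0.9726.
C = 0.03817 × 0.9726 = 0.0371 kg/m³.

0.0371 kg/m³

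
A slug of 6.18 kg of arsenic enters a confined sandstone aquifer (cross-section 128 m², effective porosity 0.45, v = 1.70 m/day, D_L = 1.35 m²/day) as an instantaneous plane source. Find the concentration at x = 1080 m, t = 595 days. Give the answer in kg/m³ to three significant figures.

0.000248 kg/m³

For an instantaneous plane source, C(x,t) = M/(n_e·A·√(4πDt)) · exp(−(x−vt)²/(4Dt)), with n_e·A the pore (flow) area.
Plume center vt = 1.70 × 595 = 1011.5 m, so the well at 1080 m is 68.5 m downgradient of the peak.
√(4πDt) = 100.5 m, giving peak height M/(n_e·A·√(4πDt)) = 6.18/(0.45 × 128 × 100.5) = 0.001068 kg/m³.
(x−vt)²/(4Dt) = (68.5)²/(4 × 1.35 × 595) = 1.460; exp(−1.460) = 0.2322.
C = 0.001068 × 0.2322 = 0.000248 kg/m³.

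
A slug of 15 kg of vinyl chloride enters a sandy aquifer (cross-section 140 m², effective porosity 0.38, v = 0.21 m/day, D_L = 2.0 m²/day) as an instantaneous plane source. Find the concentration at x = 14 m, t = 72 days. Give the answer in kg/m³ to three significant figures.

For an instantaneous plane source, C(x,t) = M/(n_e·A·√(4πDt)) · exp(−(x−vt)²/(4Dt)), with n_e·A the pore (flow) area.
Plume center vt = 0.21 × 72 = 15.12 m, so the well at 14 m is 1.12 m upgradient of the peak.
√(4πDt) = 42.54 m, giving peak height M/(n_e·A·√(4πDt)) = 15/(0.38 × 140 × 42.54) = 0.006628 kg/m³.
(x−vt)²/(4Dt) = (-1.12)²/(4 × 2.0 × 72) = 0.002178; exp(−0.002178) = 0.9978.
C = 0.006628 × 0.9978 = 0.00661 kg/m³.

0.00661 kg/m³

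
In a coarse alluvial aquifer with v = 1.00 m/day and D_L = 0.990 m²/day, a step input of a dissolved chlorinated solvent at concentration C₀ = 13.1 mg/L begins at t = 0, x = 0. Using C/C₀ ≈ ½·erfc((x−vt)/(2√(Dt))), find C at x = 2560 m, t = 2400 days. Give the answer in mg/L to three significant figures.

0.133 mg/L

For a continuous step input, C/C₀ ≈ ½·erfc((x−vt)/(2√(Dt))).
vt = 1.00 × 2400 = 2400 m and 2√(Dt) = 2√(0.990 × 2400) = 97.49 m.
Argument (x−vt)/(2√(Dt)) = (2560 − 2400)/97.49 = 1.641; ½·erfc(1.641) = 0.01015.
C = 13.1 × 0.01015 = 0.133 mg/L.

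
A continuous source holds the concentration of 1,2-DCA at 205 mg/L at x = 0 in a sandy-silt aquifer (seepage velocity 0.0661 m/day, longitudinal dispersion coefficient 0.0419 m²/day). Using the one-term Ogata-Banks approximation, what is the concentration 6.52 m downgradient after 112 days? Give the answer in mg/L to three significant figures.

126 mg/L

For a continuous step input, C/C₀ ≈ ½·erfc((x−vt)/(2√(Dt))).
vt = 0.0661 × 112 = 7.4032 m and 2√(Dt) = 2√(0.0419 × 112) = 4.333 m.
Argument (x−vt)/(2√(Dt)) = (6.52 − 7.4032)/4.333 = -0.2038; ½·erfc(-0.2038) = 0.6134.
C = 205 × 0.6134 = 126 mg/L.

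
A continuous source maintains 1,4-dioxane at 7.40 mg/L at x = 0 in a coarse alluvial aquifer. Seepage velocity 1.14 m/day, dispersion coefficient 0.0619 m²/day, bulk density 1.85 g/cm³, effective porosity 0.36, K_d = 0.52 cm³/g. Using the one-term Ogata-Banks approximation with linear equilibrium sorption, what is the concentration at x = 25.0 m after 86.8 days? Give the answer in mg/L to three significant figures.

Retardation factor R = 1 + ρ_b·K_d/n = 1 + 1.85 × 0.52/0.36 = 3.672.
Sorption retards both mechanisms: v_R = v/R = 0.3105 m/day, D_R = D/R = 0.01686 m²/day.
v_R·t = 0.3105 × 86.8 = 26.9514 m; 2√(D_R t) = 2.419 m; argument = (25.0 − 26.9514)/2.419 = -0.8067.
C = C₀ × ½·erfc(-0.8067) = 7.40 × 0.8730 = 6.46 mg/L.

6.46 mg/L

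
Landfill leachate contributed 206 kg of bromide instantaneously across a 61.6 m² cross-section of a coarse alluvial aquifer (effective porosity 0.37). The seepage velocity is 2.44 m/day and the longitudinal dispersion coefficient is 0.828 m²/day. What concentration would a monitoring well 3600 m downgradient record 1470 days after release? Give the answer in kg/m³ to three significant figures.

For an instantaneous plane source, C(x,t) = M/(n_e·A·√(4πDt)) · exp(−(x−vt)²/(4Dt)), with n_e·A the pore (flow) area.
Plume center vt = 2.44 × 1470 = 3586.8 m, so the well at 3600 m is 13.2 m downgradient of the peak.
√(4πDt) = 123.7 m, giving peak height M/(n_e·A·√(4πDt)) = 206/(0.37 × 61.6 × 123.7) = 0.07307 kg/m³.
(x−vt)²/(4Dt) = (13.2)²/(4 × 0.828 × 1470) = 0.03579; exp(−0.03579) = 0.9648.
C = 0.07307 × 0.9648 = 0.0705 kg/m³.

0.0705 kg/m³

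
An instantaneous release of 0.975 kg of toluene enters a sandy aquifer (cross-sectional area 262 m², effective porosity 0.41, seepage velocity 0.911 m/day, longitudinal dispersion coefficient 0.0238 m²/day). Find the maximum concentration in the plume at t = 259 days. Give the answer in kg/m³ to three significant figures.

The peak of an instantaneous 1D plume sits at x = vt; there the Gaussian factor is 1 and C_max = M/(n_e·A·√(4πDt)), where n_e·A is the pore area the mass is dissolved in.
√(4πDt) = √(4π × 0.0238 × 259) = 8.801 m, so C_max = 0.975/(0.41 × 262 × 8.801) = 0.00103 kg/m³.

0.00103 kg/m³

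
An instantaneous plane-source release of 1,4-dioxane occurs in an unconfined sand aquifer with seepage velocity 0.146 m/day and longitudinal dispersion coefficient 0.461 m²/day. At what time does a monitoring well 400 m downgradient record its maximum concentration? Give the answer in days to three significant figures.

2720 days

For the 1D instantaneous-source solution, setting ∂C/∂t = 0 at fixed x gives v²t² + 2Dt − x² = 0, so t = (√(D² + v²x²) − D)/v².
√(D² + v²x²) = √(0.461² + 0.146² × 400²) = 58.40; v² = 0.021316.
t = (58.40 − 0.461)/0.021316 = 2720 days (vs. the pure-advection estimate x/v = 2740 d).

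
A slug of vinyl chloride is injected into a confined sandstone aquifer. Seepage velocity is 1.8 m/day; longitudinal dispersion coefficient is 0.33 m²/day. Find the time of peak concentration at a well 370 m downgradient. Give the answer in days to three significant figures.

205 days

For the 1D instantaneous-source solution, setting ∂C/∂t = 0 at fixed x gives v²t² + 2Dt − x² = 0, so t = (√(D² + v²x²) − D)/v².
√(D² + v²x²) = √(0.33² + 1.8² × 370²) = 666.0; v² = 3.24.
t = (666.0 − 0.33)/3.24 = 205 days (vs. the pure-advection estimate x/v = 206 d).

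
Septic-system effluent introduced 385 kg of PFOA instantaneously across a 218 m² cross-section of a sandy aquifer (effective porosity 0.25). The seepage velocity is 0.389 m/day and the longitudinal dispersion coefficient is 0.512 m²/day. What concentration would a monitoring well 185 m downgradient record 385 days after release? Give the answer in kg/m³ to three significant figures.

For an instantaneous plane source, C(x,t) = M/(n_e·A·√(4πDt)) · exp(−(x−vt)²/(4Dt)), with n_e·A the pore (flow) area.
Plume center vt = 0.389 × 385 = 149.765 m, so the well at 185 m is 35.235 m downgradient of the peak.
√(4πDt) = 49.77 m, giving peak height M/(n_e·A·√(4πDt)) = 385/(0.25 × 218 × 49.77) = 0.1419 kg/m³.
(x−vt)²/(4Dt) = (35.235)²/(4 × 0.512 × 385) = 1.575; exp(−1.575) = 0.2070.
C = 0.1419 × 0.2070 = 0.0294 kg/m³.

0.0294 kg/m³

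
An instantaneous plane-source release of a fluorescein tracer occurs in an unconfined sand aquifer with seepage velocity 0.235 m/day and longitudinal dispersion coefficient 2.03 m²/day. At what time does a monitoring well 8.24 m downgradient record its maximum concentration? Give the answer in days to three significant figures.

14.0 days

For the 1D instantaneous-source solution, setting ∂C/∂t = 0 at fixed x gives v²t² + 2Dt − x² = 0, so t = (√(D² + v²x²) − D)/v².
√(D² + v²x²) = √(2.03² + 0.235² × 8.24²) = 2.805; v² = 0.055225.
t = (2.805 − 2.03)/0.055225 = 14.0 days (vs. the pure-advection estimate x/v = 35.1 d).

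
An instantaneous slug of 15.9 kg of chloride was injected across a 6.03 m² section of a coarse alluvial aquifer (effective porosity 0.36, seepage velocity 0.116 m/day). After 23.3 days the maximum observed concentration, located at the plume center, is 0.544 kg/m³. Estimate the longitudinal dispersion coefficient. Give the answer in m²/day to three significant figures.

At the plume center C_max = M/(n_e·A·√(4πDt)), so D = M²/(4πt·(n_e·A·C_max)²).
n_e·A·C_max = 0.36 × 6.03 × 0.544 = 1.181 kg/m.
D = 15.9²/(4π × 23.3 × 1.181²) = 0.619 m²/day.

0.619 m²/day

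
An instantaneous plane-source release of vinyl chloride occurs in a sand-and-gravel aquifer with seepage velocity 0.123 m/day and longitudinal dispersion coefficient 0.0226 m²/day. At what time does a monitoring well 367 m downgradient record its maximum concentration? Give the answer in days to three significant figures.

For the 1D instantaneous-source solution, setting ∂C/∂t = 0 at fixed x gives v²t² + 2Dt − x² = 0, so t = (√(D² + v²x²) − D)/v².
√(D² + v²x²) = √(0.0226² + 0.123² × 367²) = 45.14; v² = 0.015129.
t = (45.14 − 0.0226)/0.015129 = 2980 days (vs. the pure-advection estimate x/v = 2980 d).

2980 days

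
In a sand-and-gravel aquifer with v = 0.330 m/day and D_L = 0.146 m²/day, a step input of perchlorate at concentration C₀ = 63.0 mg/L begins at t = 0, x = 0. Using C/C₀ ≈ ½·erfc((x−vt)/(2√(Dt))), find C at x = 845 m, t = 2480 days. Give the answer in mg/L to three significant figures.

10.2 mg/L

For a continuous step input, C/C₀ ≈ ½·erfc((x−vt)/(2√(Dt))).
vt = 0.330 × 2480 = 818.4 m and 2√(Dt) = 2√(0.146 × 2480) = 38.06 m.
Argument (x−vt)/(2√(Dt)) = (845 − 818.4)/38.06 = 0.6989; ½·erfc(0.6989) = 0.1615.
C = 63.0 × 0.1615 = 10.2 mg/L.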